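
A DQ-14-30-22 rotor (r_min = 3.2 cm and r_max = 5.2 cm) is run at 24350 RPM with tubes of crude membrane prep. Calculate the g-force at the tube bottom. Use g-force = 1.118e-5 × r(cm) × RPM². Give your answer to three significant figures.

Use r_max = 5.2 cm.
RCF = 1.118 × 10⁻⁵ × 5.2 × (24350)² = 1.118 × 10⁻⁵ × 5.2 × 592,922,500 ≈ 34,470.1 × g

RCF ≈ 34500 g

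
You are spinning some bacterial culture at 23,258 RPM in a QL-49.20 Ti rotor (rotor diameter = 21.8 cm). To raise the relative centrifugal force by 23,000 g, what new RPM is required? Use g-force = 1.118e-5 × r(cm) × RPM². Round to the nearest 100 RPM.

N₂ ≈ 27000 RPM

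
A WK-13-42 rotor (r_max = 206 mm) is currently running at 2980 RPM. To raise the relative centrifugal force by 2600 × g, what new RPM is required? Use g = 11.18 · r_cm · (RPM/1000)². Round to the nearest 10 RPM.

4490 RPM

r = 206 mm = 20.6 cm
Current RCF = 11.18 × 20.6 × (2.98)² = 11.18 × 20.6 × 8.8804 ≈ 2,045.2 × g
Target RCF = 2,045.2 + 2,600 = 4,645.2 × g
(N/1000)² = 4,645.2 / 230.308 = 20.16951
N = 1000 × √20.16951 ≈ 4,491.0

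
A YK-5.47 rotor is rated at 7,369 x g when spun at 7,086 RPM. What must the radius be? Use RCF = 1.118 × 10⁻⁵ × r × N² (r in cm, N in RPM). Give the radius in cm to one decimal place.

≈ 13.1 cm

RCF = 1.118 × 10⁻⁵ × r × N²
7369 = 1.118 × 10⁻⁵ × r × (7086)²
r = 7369 / (1.118 × 10⁻⁵ × 50,211,396) = 7369 / 561.3634 ≈ 13.127 cm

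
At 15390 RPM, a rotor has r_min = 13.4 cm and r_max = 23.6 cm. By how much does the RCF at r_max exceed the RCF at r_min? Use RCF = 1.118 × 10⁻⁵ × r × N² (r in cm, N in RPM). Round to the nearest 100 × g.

≈ 27000 g

ΔRCF = 1.118 × 10⁻⁵ × (r_max − r_min) × N² = 1.118 × 10⁻⁵ × 10.2 × 236,852,100 ≈ 27,009.7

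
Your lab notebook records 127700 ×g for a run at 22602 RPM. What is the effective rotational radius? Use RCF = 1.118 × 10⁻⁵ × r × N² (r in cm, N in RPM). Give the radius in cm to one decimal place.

127700 = 1.118 × 10⁻⁵ × r × (22602)²
r = 127700 / (1.118 × 10⁻⁵ × 510,850,404) = 127700 / 5711.308 ≈ 22.359 cm

r ≈ 22.4 cm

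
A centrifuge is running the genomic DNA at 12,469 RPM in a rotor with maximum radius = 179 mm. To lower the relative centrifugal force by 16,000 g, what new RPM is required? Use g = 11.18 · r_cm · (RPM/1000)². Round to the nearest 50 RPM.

8700 RPM

r = 179 mm = 17.9 cm
Current RCF = 11.18 × 17.9 × (12.469)² = 11.18 × 17.9 × 155.475961 ≈ 31,114.2 × g
Target RCF = 31,114.2 − 16,000 = 15,114.2 × g
(N/1000)² = 15,114.2 / 200.122 = 75.52493
N = 1000 × √75.52493 ≈ 8,690.5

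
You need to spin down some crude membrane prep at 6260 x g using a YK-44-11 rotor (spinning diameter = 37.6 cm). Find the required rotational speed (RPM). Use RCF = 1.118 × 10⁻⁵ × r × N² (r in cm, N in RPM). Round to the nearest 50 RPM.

N ≈ 5450 RPM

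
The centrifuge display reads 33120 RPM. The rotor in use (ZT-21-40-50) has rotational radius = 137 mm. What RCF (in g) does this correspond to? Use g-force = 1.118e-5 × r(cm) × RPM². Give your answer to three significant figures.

r = 137 mm = 13.7 cm
RCF = 1.118 × 10⁻⁵ × 13.7 × (33120)² = 1.118 × 10⁻⁵ × 13.7 × 1,096,934,400 ≈ 168,013.1 × g

168000 g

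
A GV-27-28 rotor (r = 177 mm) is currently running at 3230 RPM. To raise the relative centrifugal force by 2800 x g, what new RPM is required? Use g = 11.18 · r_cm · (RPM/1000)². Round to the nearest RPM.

r = 177 mm = 17.7 cm
Current RCF = 11.18 × 17.7 × (3.23)² = 11.18 × 17.7 × 10.4329 ≈ 2,064.5 × g
Target RCF = 2,064.5 + 2,800 = 4,864.5 × g
(N/1000)² = 4,864.5 / 197.886 = 24.58234
N = 1000 × √24.58234 ≈ 4,958.1

4958 RPM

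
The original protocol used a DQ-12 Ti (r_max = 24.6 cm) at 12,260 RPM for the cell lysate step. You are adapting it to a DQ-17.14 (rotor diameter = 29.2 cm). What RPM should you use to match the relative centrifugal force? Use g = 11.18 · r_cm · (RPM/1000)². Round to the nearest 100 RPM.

≈ 15900 RPM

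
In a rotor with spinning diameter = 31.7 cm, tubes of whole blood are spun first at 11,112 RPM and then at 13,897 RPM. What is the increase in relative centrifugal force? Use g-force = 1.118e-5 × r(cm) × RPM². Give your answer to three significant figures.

r = 31.7 / 2 = 15.85 cm
RCF₁ = 1.118 × 10⁻⁵ × 15.85 × (11112)² = 1.118 × 10⁻⁵ × 15.85 × 123,476,544 ≈ 21,880.4 × g
RCF₂ = 1.118 × 10⁻⁵ × 15.85 × (13897)² = 1.118 × 10⁻⁵ × 15.85 × 193,126,609 ≈ 34,222.6 × g
Increase = 34,222.6 − 21,880.4 = 12,342.2

≈ 12300 × g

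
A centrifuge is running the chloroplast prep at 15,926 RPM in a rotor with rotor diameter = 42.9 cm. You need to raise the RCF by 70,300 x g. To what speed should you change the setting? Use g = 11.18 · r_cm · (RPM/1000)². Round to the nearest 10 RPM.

23380 RPM

r = 42.9 / 2 = 21.45 cm
Current RCF = 11.18 × 21.45 × (15.926)² = 11.18 × 21.45 × 253.637476 ≈ 60,825.1 × g
Target RCF = 60,825.1 + 70,300 = 131,125.1 × g
(N/1000)² = 131,125.1 / 239.811 = 546.7852
N = 1000 × √546.7852 ≈ 23,383.4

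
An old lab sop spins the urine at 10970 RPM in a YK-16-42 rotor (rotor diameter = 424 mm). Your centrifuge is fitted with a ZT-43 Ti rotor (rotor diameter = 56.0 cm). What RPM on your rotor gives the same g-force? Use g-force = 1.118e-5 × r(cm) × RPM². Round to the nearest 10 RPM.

Original rotor: r = 424 mm / 2 = 212 mm = 21.2 cm
RCF = 1.118 × 10⁻⁵ × r × N²
RCF_original = 1.118 × 10⁻⁵ × 21.2 × (10970)² = 1.118 × 10⁻⁵ × 21.2 × 120,340,900 ≈ 28,522.7 × g
Your rotor: r = 56.0 / 2 = 28 cm
28,522.7 = 1.118 × 10⁻⁵ × 28 × N²
N² = 28,522.7 / (31.304 × 10⁻⁵) = 91,115,193
N ≈ √91,115,193 ≈ 9,545.4

≈ 9550 RPM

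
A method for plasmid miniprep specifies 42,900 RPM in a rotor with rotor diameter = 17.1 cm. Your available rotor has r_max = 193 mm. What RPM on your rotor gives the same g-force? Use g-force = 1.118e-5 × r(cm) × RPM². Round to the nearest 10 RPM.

Original rotor: r = 17.1 / 2 = 8.55 cm
RCF_original = 1.118 × 10⁻⁵ × 8.55 × (42900)² = 1.118 × 10⁻⁵ × 8.55 × 1,840,410,000 ≈ 175,923 × g
Your rotor: r = 193 mm = 19.3 cm
175,923 = 1.118 × 10⁻⁵ × 19.3 × N²
N² = 175,923 / (21.5774 × 10⁻⁵) = 815,311,391
N ≈ √815,311,391 ≈ 28,553.7

28550 RPM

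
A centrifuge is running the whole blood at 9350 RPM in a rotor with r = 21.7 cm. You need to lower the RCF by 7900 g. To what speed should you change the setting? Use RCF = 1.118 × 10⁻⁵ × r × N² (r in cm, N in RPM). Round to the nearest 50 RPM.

Current RCF = 1.118 × 10⁻⁵ × 21.7 × (9350)² = 1.118 × 10⁻⁵ × 21.7 × 87,422,500 ≈ 21,209.2 × g
Target RCF = 21,209.2 − 7,900 = 13,309.2 × g
N² = 13,309.2 / (24.2606 × 10⁻⁵) = 54,859,319
N ≈ √54,859,319 ≈ 7,406.7

N₂ ≈ 7400 RPM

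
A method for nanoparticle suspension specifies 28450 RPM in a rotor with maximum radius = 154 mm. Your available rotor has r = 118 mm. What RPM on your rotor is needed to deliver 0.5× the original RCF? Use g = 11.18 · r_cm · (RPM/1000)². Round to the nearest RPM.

Original rotor: r = 154 mm = 15.4 cm
RCF_original = 11.18 × 15.4 × (28.45)² = 11.18 × 15.4 × 809.4025 ≈ 139,356.4 × g
Target RCF = 0.5 × 139,356.4 ≈ 69,678.2 × g
Your rotor: r = 118 mm = 11.8 cm
69,678.2 = 11.18 × 11.8 × (N/1000)²
(N/1000)² = 69,678.2 / 131.924 = 528.1692
N = 1000 × √528.1692 ≈ 22,981.9

≈ 22982 RPM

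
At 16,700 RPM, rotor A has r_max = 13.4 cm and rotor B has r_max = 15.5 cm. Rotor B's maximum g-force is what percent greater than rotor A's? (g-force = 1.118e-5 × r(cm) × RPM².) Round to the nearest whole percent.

16%

At equal RPM, RCF scales linearly with r: ratio = 15.5 / 13.4 = 1.1567.
So rotor B delivers 15.7% more g-force.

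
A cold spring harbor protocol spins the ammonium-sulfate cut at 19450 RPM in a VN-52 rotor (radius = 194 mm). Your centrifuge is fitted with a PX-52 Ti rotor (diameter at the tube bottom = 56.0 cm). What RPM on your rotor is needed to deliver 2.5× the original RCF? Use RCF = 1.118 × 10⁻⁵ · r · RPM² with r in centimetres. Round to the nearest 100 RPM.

Original rotor: r = 194 mm = 19.4 cm
RCF = 1.118 × 10⁻⁵ × r × N²
RCF_original = 1.118 × 10⁻⁵ × 19.4 × (19450)² = 1.118 × 10⁻⁵ × 19.4 × 378,302,500 ≈ 82,050.8 × g
Target RCF = 2.5 × 82,050.8 ≈ 205,127 × g
Your rotor: r = 56.0 / 2 = 28 cm
205,127 = 1.118 × 10⁻⁵ × 28 × N²
N² = 205,127 / (31.304 × 10⁻⁵) = 655,274,086
N ≈ √655,274,086 ≈ 25,598.3

≈ 25600 RPM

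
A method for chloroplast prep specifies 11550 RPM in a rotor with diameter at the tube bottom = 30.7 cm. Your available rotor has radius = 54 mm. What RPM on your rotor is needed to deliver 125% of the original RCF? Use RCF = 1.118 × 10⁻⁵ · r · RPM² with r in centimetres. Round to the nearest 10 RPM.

Original rotor: r = 30.7 / 2 = 15.35 cm
RCF_original = 1.118 × 10⁻⁵ × 15.35 × (11550)² = 1.118 × 10⁻⁵ × 15.35 × 133,402,500 ≈ 22,893.6 × g
Target RCF = 1.25 × 22,893.6 ≈ 28,617 × g
Your rotor: r = 54 mm = 5.4 cm
28,617 = 1.118 × 10⁻⁵ × 5.4 × N²
N² = 28,617 / (6.0372 × 10⁻⁵) = 474,011,131
N ≈ √474,011,131 ≈ 21,771.8

21770 RPM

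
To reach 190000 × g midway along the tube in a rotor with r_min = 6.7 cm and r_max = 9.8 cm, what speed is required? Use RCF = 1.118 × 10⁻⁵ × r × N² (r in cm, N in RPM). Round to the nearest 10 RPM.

r_avg = (6.7 + 9.8) / 2 = 8.25 cm
190,000 = 1.118 × 10⁻⁵ × 8.25 × N²
N² = 190,000 / (9.2235 × 10⁻⁵) = 2,059,955,548
N ≈ √2,059,955,548 ≈ 45,386.7

N ≈ 45390 RPM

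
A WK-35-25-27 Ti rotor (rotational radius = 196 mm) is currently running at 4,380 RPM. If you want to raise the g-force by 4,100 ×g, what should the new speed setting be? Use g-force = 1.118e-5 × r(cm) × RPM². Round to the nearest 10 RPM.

≈ 6160 RPM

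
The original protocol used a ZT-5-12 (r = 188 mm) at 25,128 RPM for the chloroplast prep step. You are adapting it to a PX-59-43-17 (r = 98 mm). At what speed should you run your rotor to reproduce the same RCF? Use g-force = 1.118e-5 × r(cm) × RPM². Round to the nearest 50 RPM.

34800 RPM

Original rotor: r = 188 mm = 18.8 cm
RCF = 1.118 × 10⁻⁵ × r × N²
RCF_original = 1.118 × 10⁻⁵ × 18.8 × (25128)² = 1.118 × 10⁻⁵ × 18.8 × 631,416,384 ≈ 132,713.6 × g
Your rotor: r = 98 mm = 9.8 cm
132,713.6 = 1.118 × 10⁻⁵ × 9.8 × N²
N² = 132,713.6 / (10.9564 × 10⁻⁵) = 1,211,288,379
N ≈ √1,211,288,379 ≈ 34,803.6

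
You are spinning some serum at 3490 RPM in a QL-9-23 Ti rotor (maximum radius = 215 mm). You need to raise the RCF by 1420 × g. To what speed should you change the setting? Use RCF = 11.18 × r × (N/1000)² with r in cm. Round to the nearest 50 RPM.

r = 215 mm = 21.5 cm
Current RCF = 11.18 × 21.5 × (3.49)² = 11.18 × 21.5 × 12.1801 ≈ 2,927.7 × g
Target RCF = 2,927.7 + 1,420 = 4,347.7 × g
(N/1000)² = 4,347.7 / 240.37 = 18.08753
N = 1000 × √18.08753 ≈ 4,252.9

4250 RPM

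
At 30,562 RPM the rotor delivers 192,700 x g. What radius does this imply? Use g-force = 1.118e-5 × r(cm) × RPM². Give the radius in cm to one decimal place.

r ≈ 18.5 cm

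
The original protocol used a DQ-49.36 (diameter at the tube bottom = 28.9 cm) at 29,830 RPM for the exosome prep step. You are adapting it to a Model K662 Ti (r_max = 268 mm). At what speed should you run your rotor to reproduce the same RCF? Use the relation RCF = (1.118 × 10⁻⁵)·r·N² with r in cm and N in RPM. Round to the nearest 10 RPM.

21900 RPM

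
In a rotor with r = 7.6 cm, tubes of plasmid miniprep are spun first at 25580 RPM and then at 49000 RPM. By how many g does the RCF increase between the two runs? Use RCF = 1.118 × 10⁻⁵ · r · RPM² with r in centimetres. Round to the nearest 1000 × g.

≈ 148000 g

RCF₁ = 1.118 × 10⁻⁵ × 7.6 × (25580)² = 1.118 × 10⁻⁵ × 7.6 × 654,336,400 ≈ 55,597.7 × g
RCF₂ = 1.118 × 10⁻⁵ × 7.6 × (49000)² = 1.118 × 10⁻⁵ × 7.6 × 2,401,000,000 ≈ 204,008.2 × g
Increase = 204,008.2 − 55,597.7 = 148,410.5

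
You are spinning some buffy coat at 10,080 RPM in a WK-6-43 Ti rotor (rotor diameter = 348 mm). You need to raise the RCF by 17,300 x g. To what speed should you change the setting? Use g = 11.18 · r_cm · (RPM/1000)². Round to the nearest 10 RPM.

≈ 13800 RPM

r = 348 mm / 2 = 174 mm = 17.4 cm
Current RCF = 11.18 × 17.4 × (10.08)² = 11.18 × 17.4 × 101.6064 ≈ 19,765.7 × g
Target RCF = 19,765.7 + 17,300 = 37,065.7 × g
(N/1000)² = 37,065.7 / 194.532 = 190.5378
N = 1000 × √190.5378 ≈ 13,803.5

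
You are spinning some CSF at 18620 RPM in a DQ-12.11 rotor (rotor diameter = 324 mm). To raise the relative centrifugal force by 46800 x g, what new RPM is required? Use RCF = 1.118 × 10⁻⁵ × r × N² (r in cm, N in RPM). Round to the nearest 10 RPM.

N₂ ≈ 24600 RPM

r = 324 mm / 2 = 162 mm = 16.2 cm
Current RCF = 1.118 × 10⁻⁵ × 16.2 × (18620)² = 1.118 × 10⁻⁵ × 16.2 × 346,704,400 ≈ 62,793.7 × g
Target RCF = 62,793.7 + 46,800 = 109,593.7 × g
N² = 109,593.7 / (18.1116 × 10⁻⁵) = 605,102,255
N ≈ √605,102,255 ≈ 24,598.8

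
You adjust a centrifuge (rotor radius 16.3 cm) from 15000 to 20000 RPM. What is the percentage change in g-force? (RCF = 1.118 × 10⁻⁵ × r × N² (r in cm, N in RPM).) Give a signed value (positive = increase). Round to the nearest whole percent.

+78%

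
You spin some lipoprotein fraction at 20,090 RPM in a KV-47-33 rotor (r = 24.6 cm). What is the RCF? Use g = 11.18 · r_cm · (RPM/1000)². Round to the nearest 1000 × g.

RCF = 11.18 × r × (N/1000)²
RCF = 11.18 × 24.6 × (20.09)² = 11.18 × 24.6 × 403.6081 ≈ 111,003.5 × g

≈ 111000 ×g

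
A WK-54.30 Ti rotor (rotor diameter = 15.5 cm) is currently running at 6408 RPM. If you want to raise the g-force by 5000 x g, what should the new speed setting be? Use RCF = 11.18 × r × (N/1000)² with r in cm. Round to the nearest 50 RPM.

9950 RPM

r = 15.5 / 2 = 7.75 cm
Current RCF = 11.18 × 7.75 × (6.408)² = 11.18 × 7.75 × 41.062464 ≈ 3,557.9 × g
Target RCF = 3,557.9 + 5,000 = 8,557.9 × g
(N/1000)² = 8,557.9 / 86.645 = 98.76969
N = 1000 × √98.76969 ≈ 9,938.3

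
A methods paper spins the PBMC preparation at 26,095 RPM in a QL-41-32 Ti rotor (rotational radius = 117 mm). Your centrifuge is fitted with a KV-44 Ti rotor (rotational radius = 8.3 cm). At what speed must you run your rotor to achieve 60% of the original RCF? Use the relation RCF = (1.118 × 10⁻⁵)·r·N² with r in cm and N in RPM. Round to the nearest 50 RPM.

≈ 24000 RPM

Original rotor: r = 117 mm = 11.7 cm
RCF_original = 1.118 × 10⁻⁵ × 11.7 × (26095)² = 1.118 × 10⁻⁵ × 11.7 × 680,949,025 ≈ 89,072.2 × g
Target RCF = 0.6 × 89,072.2 ≈ 53,443.3 × g
53,443.3 = 1.118 × 10⁻⁵ × 8.3 × N²
N² = 53,443.3 / (9.2794 × 10⁻⁵) = 575,934,866
N ≈ √575,934,866 ≈ 23,998.6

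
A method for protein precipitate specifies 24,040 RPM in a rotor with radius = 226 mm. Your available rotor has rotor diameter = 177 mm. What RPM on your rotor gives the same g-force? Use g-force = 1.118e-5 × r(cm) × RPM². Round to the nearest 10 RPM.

Original rotor: r = 226 mm = 22.6 cm
RCF_original = 1.118 × 10⁻⁵ × 22.6 × (24040)² = 1.118 × 10⁻⁵ × 22.6 × 577,921,600 ≈ 146,022.3 × g
Your rotor: r = 177 mm / 2 = 88.5 mm = 8.85 cm
146,022.3 = 1.118 × 10⁻⁵ × 8.85 × N²
N² = 146,022.3 / (9.8943 × 10⁻⁵) = 1,475,822,443
N ≈ √1,475,822,443 ≈ 38,416.4

38420 RPM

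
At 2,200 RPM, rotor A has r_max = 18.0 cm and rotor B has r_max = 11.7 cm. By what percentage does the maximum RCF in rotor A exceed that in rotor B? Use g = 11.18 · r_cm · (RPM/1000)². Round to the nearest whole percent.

54%

At equal RPM, RCF scales linearly with r: ratio = 18.0 / 11.7 = 1.5385.
So rotor A delivers 53.8% more g-force.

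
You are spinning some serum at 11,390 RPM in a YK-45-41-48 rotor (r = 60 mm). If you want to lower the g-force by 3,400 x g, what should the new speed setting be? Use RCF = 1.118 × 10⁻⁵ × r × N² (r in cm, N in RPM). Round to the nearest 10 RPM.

r = 60 mm = 6.0 cm
Current RCF = 1.118 × 10⁻⁵ × 6 × (11390)² = 1.118 × 10⁻⁵ × 6 × 129,732,100 ≈ 8,702.4 × g
Target RCF = 8,702.4 − 3,400 = 5,302.4 × g
N² = 5,302.4 / (6.708 × 10⁻⁵) = 79,045,915
N ≈ √79,045,915 ≈ 8,890.8

8890 RPM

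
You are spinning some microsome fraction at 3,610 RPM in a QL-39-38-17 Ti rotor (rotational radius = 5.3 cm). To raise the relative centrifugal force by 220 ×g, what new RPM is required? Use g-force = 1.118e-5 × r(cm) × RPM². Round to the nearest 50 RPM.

Current RCF = 1.118 × 10⁻⁵ × 5.3 × (3610)² = 1.118 × 10⁻⁵ × 5.3 × 13,032,100 ≈ 772.2 × g
Target RCF = 772.2 + 220 = 992.2 × g
N² = 992.2 / (5.9254 × 10⁻⁵) = 16,744,861
N ≈ √16,744,861 ≈ 4,092.0

N₂ ≈ 4100 RPM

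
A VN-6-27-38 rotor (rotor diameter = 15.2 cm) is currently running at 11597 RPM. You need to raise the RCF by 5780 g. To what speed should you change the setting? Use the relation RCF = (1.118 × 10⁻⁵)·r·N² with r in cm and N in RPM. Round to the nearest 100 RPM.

≈ 14200 RPM

r = 15.2 / 2 = 7.6 cm
Current RCF = 1.118 × 10⁻⁵ × 7.6 × (11597)² = 1.118 × 10⁻⁵ × 7.6 × 134,490,409 ≈ 11,427.4 × g
Target RCF = 11,427.4 + 5,780 = 17,207.4 × g
N² = 17,207.4 / (8.4968 × 10⁻⁵) = 202,516,241
N ≈ √202,516,241 ≈ 14,230.8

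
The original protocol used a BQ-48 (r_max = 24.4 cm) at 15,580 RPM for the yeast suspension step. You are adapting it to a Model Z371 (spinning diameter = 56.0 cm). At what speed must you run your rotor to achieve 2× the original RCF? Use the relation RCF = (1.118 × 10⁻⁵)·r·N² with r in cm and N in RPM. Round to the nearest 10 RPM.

RCF_original = 1.118 × 10⁻⁵ × 24.4 × (15580)² = 1.118 × 10⁻⁵ × 24.4 × 242,736,400 ≈ 66,216.5 × g
Target RCF = 2 × 66,216.5 ≈ 132,433 × g
Your rotor: r = 56.0 / 2 = 28 cm
132,433 = 1.118 × 10⁻⁵ × 28 × N²
N² = 132,433 / (31.304 × 10⁻⁵) = 423,054,562
N ≈ √423,054,562 ≈ 20,568.3

≈ 20570 RPM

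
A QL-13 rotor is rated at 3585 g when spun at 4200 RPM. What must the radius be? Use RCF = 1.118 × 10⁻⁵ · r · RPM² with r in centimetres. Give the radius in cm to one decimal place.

3585 = 1.118 × 10⁻⁵ × r × (4200)²
r = 3585 / (1.118 × 10⁻⁵ × 17,640,000) = 3585 / 197.2152 ≈ 18.178 cm

≈ 18.2 cm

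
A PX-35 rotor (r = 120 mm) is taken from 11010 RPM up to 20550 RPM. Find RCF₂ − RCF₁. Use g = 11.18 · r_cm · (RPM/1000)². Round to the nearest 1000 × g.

r = 120 mm = 12.0 cm
RCF₁ = 11.18 × 12 × (11.01)² = 11.18 × 12 × 121.2201 ≈ 16,262.9 × g
RCF₂ = 11.18 × 12 × (20.55)² = 11.18 × 12 × 422.3025 ≈ 56,656.1 × g
Increase = 56,656.1 − 16,262.9 = 40,393.2

40000 × g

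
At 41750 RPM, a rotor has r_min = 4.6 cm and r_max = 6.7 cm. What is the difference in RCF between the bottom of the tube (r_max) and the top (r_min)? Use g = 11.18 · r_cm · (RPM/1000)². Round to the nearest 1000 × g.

ΔRCF ≈ 41000 g

RCF_max = 11.18 × 6.7 × (41.75)² = 11.18 × 6.7 × 1,743.0625 ≈ 130,565.8 × g
RCF_min = 11.18 × 4.6 × (41.75)² = 11.18 × 4.6 × 1,743.0625 ≈ 89,642.2 × g
ΔRCF = 130,565.8 − 89,642.2 = 40,923.6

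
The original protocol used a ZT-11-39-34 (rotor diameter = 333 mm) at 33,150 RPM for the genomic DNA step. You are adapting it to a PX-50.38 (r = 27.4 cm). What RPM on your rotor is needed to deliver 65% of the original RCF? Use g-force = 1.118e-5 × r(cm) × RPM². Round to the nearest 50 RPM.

20850 RPM

Original rotor: r = 333 mm / 2 = 166.5 mm = 16.65 cm
RCF_original = 1.118 × 10⁻⁵ × 16.65 × (33150)² = 1.118 × 10⁻⁵ × 16.65 × 1,098,922,500 ≈ 204,561.1 × g
Target RCF = 0.65 × 204,561.1 ≈ 132,964.7 × g
132,964.7 = 1.118 × 10⁻⁵ × 27.4 × N²
N² = 132,964.7 / (30.6332 × 10⁻⁵) = 434,054,229
N ≈ √434,054,229 ≈ 20,834.0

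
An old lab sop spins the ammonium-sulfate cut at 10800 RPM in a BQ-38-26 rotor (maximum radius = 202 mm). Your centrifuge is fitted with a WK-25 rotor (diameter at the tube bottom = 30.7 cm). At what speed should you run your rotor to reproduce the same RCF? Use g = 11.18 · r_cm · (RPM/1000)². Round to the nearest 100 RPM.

12400 RPM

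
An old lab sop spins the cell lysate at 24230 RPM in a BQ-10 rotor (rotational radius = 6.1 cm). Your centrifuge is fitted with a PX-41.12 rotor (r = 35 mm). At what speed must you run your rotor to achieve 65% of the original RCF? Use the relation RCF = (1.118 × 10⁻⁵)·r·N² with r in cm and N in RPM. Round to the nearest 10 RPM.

25790 RPM

RCF_original = 1.118 × 10⁻⁵ × 6.1 × (24230)² = 1.118 × 10⁻⁵ × 6.1 × 587,092,900 ≈ 40,038.6 × g
Target RCF = 0.65 × 40,038.6 ≈ 26,025.1 × g
Your rotor: r = 35 mm = 3.5 cm
26,025.1 = 1.118 × 10⁻⁵ × 3.5 × N²
N² = 26,025.1 / (3.913 × 10⁻⁵) = 665,093,279
N ≈ √665,093,279 ≈ 25,789.4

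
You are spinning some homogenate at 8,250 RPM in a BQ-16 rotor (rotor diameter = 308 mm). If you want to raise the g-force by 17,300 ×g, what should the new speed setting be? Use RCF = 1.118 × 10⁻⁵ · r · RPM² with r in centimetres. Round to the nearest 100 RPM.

r = 308 mm / 2 = 154 mm = 15.4 cm
Current RCF = 1.118 × 10⁻⁵ × 15.4 × (8250)² = 1.118 × 10⁻⁵ × 15.4 × 68,062,500 ≈ 11,718.5 × g
Target RCF = 11,718.5 + 17,300 = 29,018.5 × g
N² = 29,018.5 / (17.2172 × 10⁻⁵) = 168,543,666
N ≈ √168,543,666 ≈ 12,982.4

≈ 13000 RPM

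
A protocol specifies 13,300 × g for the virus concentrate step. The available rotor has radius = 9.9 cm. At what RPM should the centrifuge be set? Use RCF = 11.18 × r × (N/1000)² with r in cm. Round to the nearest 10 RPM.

RCF = 11.18 × r × (N/1000)²
13,300 = 11.18 × 9.9 × (N/1000)²
(N/1000)² = 13,300 / 110.682 = 120.1641
N = 1000 × √120.1641 ≈ 10,961.9

N ≈ 10960 RPM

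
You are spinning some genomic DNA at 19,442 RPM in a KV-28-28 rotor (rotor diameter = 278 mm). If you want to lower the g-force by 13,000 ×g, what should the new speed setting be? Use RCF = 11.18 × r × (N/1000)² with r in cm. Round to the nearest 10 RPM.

r = 278 mm / 2 = 139 mm = 13.9 cm
Current RCF = 11.18 × 13.9 × (19.442)² = 11.18 × 13.9 × 377.991364 ≈ 58,740.6 × g
Target RCF = 58,740.6 − 13,000 = 45,740.6 × g
(N/1000)² = 45,740.6 / 155.402 = 294.3373
N = 1000 × √294.3373 ≈ 17,156.3

17160 RPM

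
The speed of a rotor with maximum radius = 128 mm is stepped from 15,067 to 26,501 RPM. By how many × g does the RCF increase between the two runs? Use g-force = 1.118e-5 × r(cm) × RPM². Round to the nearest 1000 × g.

68000 × g

r = 128 mm = 12.8 cm
RCF₁ = 1.118 × 10⁻⁵ × 12.8 × (15067)² = 1.118 × 10⁻⁵ × 12.8 × 227,014,489 ≈ 32,486.7 × g
RCF₂ = 1.118 × 10⁻⁵ × 12.8 × (26501)² = 1.118 × 10⁻⁵ × 12.8 × 702,303,001 ≈ 100,502.4 × g
Increase = 100,502.4 − 32,486.7 = 68,015.7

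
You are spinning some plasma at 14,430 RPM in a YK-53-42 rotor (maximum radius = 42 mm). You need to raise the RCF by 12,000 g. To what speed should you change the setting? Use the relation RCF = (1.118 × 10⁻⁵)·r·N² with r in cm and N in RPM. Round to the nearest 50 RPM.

r = 42 mm = 4.2 cm
Current RCF = 1.118 × 10⁻⁵ × 4.2 × (14430)² = 1.118 × 10⁻⁵ × 4.2 × 208,224,900 ≈ 9,777.4 × g
Target RCF = 9,777.4 + 12,000 = 21,777.4 × g
N² = 21,777.4 / (4.6956 × 10⁻⁵) = 463,783,116
N ≈ √463,783,116 ≈ 21,535.6

≈ 21550 RPM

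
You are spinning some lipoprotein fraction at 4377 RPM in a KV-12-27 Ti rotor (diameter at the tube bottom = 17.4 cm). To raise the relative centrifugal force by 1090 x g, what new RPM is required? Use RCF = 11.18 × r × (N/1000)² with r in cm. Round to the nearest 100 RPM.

r = 17.4 / 2 = 8.7 cm
Current RCF = 11.18 × 8.7 × (4.377)² = 11.18 × 8.7 × 19.158129 ≈ 1,863.4 × g
Target RCF = 1,863.4 + 1,090 = 2,953.4 × g
(N/1000)² = 2,953.4 / 97.266 = 30.36416
N = 1000 × √30.36416 ≈ 5,510.4

5500 RPM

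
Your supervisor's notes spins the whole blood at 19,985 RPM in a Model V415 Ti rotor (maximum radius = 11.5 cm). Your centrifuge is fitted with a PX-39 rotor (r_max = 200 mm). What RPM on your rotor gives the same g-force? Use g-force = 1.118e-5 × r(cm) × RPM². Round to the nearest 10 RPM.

15150 RPM

RCF_original = 1.118 × 10⁻⁵ × 11.5 × (19985)² = 1.118 × 10⁻⁵ × 11.5 × 399,400,225 ≈ 51,350.9 × g
Your rotor: r = 200 mm = 20.0 cm
51,350.9 = 1.118 × 10⁻⁵ × 20 × N²
N² = 51,350.9 / (22.36 × 10⁻⁵) = 229,655,188
N ≈ √229,655,188 ≈ 15,154.4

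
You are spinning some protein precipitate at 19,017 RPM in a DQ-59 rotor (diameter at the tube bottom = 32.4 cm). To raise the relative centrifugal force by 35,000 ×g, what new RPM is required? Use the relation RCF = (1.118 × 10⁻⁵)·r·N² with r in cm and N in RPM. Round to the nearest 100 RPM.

r = 32.4 / 2 = 16.2 cm
Current RCF = 1.118 × 10⁻⁵ × 16.2 × (19017)² = 1.118 × 10⁻⁵ × 16.2 × 361,646,289 ≈ 65,499.9 × g
Target RCF = 65,499.9 + 35,000 = 100,499.9 × g
N² = 100,499.9 / (18.1116 × 10⁻⁵) = 554,892,445
N ≈ √554,892,445 ≈ 23,556.2

23600 RPM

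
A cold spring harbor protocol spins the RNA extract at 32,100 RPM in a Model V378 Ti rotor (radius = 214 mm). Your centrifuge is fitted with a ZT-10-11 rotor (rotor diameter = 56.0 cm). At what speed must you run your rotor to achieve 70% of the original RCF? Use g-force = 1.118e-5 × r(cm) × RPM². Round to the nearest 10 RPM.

≈ 23480 RPM

Original rotor: r = 214 mm = 21.4 cm
RCF_original = 1.118 × 10⁻⁵ × 21.4 × (32100)² = 1.118 × 10⁻⁵ × 21.4 × 1,030,410,000 ≈ 246,527.7 × g
Target RCF = 0.7 × 246,527.7 ≈ 172,569.4 × g
Your rotor: r = 56.0 / 2 = 28 cm
172,569.4 = 1.118 × 10⁻⁵ × 28 × N²
N² = 172,569.4 / (31.304 × 10⁻⁵) = 551,269,486
N ≈ √551,269,486 ≈ 23,479.1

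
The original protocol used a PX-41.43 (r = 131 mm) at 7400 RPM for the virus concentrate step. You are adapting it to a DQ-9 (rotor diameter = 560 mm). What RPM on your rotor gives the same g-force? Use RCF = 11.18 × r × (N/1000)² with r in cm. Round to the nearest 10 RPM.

Original rotor: r = 131 mm = 13.1 cm
RCF = 11.18 × r × (N/1000)²
RCF_original = 11.18 × 13.1 × (7.4)² = 11.18 × 13.1 × 54.76 ≈ 8,020 × g
Your rotor: r = 560 mm / 2 = 280 mm = 28 cm
8,020 = 11.18 × 28 × (N/1000)²
(N/1000)² = 8,020 / 313.04 = 25.61973
N = 1000 × √25.61973 ≈ 5,061.6

5060 RPM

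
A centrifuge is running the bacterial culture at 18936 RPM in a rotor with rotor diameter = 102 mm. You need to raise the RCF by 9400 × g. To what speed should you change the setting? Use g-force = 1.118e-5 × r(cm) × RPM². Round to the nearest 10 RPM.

r = 102 mm / 2 = 51 mm = 5.1 cm
Current RCF = 1.118 × 10⁻⁵ × 5.1 × (18936)² = 1.118 × 10⁻⁵ × 5.1 × 358,572,096 ≈ 20,445.1 × g
Target RCF = 20,445.1 + 9,400 = 29,845.1 × g
N² = 29,845.1 / (5.7018 × 10⁻⁵) = 523,432,951
N ≈ √523,432,951 ≈ 22,878.7

≈ 22880 RPM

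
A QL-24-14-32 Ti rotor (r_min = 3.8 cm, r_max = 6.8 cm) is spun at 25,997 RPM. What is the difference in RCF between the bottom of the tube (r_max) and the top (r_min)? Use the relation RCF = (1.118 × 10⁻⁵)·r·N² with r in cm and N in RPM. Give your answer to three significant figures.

ΔRCF = 1.118 × 10⁻⁵ × (r_max − r_min) × N² = 1.118 × 10⁻⁵ × 3.0 × 675,844,009 ≈ 22,667.8

≈ 22700 x g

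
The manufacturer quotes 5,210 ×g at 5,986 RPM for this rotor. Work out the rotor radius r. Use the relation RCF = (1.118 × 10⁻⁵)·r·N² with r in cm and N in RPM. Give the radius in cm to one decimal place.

r ≈ 13.0 cm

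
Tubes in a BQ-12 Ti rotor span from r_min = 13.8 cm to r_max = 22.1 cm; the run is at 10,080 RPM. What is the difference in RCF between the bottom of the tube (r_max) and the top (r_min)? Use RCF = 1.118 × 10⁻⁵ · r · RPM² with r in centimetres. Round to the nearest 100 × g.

9400 x g

ΔRCF = 1.118 × 10⁻⁵ × (r_max − r_min) × N² = 1.118 × 10⁻⁵ × 8.3 × 101,606,400 ≈ 9,428.5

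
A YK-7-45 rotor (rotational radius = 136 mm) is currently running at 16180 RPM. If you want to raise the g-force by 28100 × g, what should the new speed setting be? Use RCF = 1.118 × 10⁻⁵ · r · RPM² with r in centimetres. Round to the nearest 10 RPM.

r = 136 mm = 13.6 cm
Current RCF = 1.118 × 10⁻⁵ × 13.6 × (16180)² = 1.118 × 10⁻⁵ × 13.6 × 261,792,400 ≈ 39,805 × g
Target RCF = 39,805 + 28,100 = 67,905 × g
N² = 67,905 / (15.2048 × 10⁻⁵) = 446,602,389
N ≈ √446,602,389 ≈ 21,133.0

≈ 21130 RPM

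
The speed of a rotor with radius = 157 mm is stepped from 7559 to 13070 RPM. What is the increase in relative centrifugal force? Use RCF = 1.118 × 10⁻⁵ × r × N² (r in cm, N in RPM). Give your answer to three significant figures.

≈ 20000 ×g

r = 157 mm = 15.7 cm
RCF₁ = 1.118 × 10⁻⁵ × 15.7 × (7559)² = 1.118 × 10⁻⁵ × 15.7 × 57,138,481 ≈ 10,029.3 × g
RCF₂ = 1.118 × 10⁻⁵ × 15.7 × (13070)² = 1.118 × 10⁻⁵ × 15.7 × 170,824,900 ≈ 29,984.2 × g
Increase = 29,984.2 − 10,029.3 = 19,954.9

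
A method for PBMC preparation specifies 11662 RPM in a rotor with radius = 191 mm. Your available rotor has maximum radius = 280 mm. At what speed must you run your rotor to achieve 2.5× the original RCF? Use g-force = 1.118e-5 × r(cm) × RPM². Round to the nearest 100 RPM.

15200 RPM

Original rotor: r = 191 mm = 19.1 cm
RCF = 1.118 × 10⁻⁵ × r × N²
RCF_original = 1.118 × 10⁻⁵ × 19.1 × (11662)² = 1.118 × 10⁻⁵ × 19.1 × 136,002,244 ≈ 29,041.6 × g
Target RCF = 2.5 × 29,041.6 ≈ 72,604 × g
Your rotor: r = 280 mm = 28.0 cm
72,604 = 1.118 × 10⁻⁵ × 28 × N²
N² = 72,604 / (31.304 × 10⁻⁵) = 231,932,021
N ≈ √231,932,021 ≈ 15,229.3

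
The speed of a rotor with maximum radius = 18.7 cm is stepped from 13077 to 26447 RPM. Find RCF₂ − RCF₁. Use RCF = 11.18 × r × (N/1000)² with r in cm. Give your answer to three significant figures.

RCF₁ = 11.18 × 18.7 × (13.077)² = 11.18 × 18.7 × 171.007929 ≈ 35,751.9 × g
RCF₂ = 11.18 × 18.7 × (26.447)² = 11.18 × 18.7 × 699.443809 ≈ 146,229.9 × g
Increase = 146,229.9 − 35,751.9 = 110,478

110000 g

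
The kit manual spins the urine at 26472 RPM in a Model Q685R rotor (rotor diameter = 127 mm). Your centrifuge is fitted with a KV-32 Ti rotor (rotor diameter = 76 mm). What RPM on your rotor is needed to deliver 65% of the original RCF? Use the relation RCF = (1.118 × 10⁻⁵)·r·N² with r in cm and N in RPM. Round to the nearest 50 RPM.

≈ 27600 RPM

Original rotor: r = 127 mm / 2 = 63.5 mm = 6.35 cm
RCF = 1.118 × 10⁻⁵ × r × N²
RCF_original = 1.118 × 10⁻⁵ × 6.35 × (26472)² = 1.118 × 10⁻⁵ × 6.35 × 700,766,784 ≈ 49,749.5 × g
Target RCF = 0.65 × 49,749.5 ≈ 32,337.2 × g
Your rotor: r = 76 mm / 2 = 38 mm = 3.8 cm
32,337.2 = 1.118 × 10⁻⁵ × 3.8 × N²
N² = 32,337.2 / (4.2484 × 10⁻⁵) = 761,161,849
N ≈ √761,161,849 ≈ 27,589.2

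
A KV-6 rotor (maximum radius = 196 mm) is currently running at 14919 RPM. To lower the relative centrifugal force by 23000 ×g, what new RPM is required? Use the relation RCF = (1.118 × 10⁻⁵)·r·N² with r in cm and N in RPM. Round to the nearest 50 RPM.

N₂ ≈ 10850 RPM

r = 196 mm = 19.6 cm
Current RCF = 1.118 × 10⁻⁵ × 19.6 × (14919)² = 1.118 × 10⁻⁵ × 19.6 × 222,576,561 ≈ 48,772.8 × g
Target RCF = 48,772.8 − 23,000 = 25,772.8 × g
N² = 25,772.8 / (21.9128 × 10⁻⁵) = 117,615,275
N ≈ √117,615,275 ≈ 10,845.1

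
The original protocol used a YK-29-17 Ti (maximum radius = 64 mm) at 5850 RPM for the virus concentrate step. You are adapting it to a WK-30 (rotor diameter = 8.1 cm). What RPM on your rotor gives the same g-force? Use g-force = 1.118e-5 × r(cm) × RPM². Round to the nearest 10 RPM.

≈ 7350 RPM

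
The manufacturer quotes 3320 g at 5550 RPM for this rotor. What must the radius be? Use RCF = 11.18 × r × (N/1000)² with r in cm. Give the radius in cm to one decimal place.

RCF = 11.18 × r × (N/1000)²
3320 = 11.18 × r × (5.55)²
r = 3320 / (11.18 × 30.8025) = 3320 / 344.3719 ≈ 9.641 cm

r ≈ 9.6 cm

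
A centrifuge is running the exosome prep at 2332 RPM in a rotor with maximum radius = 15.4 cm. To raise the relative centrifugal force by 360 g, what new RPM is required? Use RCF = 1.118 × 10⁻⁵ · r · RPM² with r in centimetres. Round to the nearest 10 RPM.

Current RCF = 1.118 × 10⁻⁵ × 15.4 × (2332)² = 1.118 × 10⁻⁵ × 15.4 × 5,438,224 ≈ 936.3 × g
Target RCF = 936.3 + 360 = 1,296.3 × g
N² = 1,296.3 / (17.2172 × 10⁻⁵) = 7,529,099
N ≈ √7,529,099 ≈ 2,743.9

N₂ ≈ 2740 RPM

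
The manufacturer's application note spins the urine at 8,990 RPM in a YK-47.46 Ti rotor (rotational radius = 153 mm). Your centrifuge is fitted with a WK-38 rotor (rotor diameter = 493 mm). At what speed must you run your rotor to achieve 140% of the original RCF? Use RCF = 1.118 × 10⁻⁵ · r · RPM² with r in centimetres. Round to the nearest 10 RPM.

Original rotor: r = 153 mm = 15.3 cm
RCF_original = 1.118 × 10⁻⁵ × 15.3 × (8990)² = 1.118 × 10⁻⁵ × 15.3 × 80,820,100 ≈ 13,824.6 × g
Target RCF = 1.4 × 13,824.6 ≈ 19,354.4 × g
Your rotor: r = 493 mm / 2 = 246.5 mm = 24.65 cm
19,354.4 = 1.118 × 10⁻⁵ × 24.65 × N²
N² = 19,354.4 / (27.5587 × 10⁻⁵) = 70,229,728
N ≈ √70,229,728 ≈ 8,380.3

≈ 8380 RPM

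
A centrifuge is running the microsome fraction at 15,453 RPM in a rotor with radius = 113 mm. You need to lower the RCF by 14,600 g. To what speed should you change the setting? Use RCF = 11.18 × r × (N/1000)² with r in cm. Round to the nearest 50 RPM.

11100 RPM

r = 113 mm = 11.3 cm
Current RCF = 11.18 × 11.3 × (15.453)² = 11.18 × 11.3 × 238.795209 ≈ 30,168 × g
Target RCF = 30,168 − 14,600 = 15,568 × g
(N/1000)² = 15,568 / 126.334 = 123.2289
N = 1000 × √123.2289 ≈ 11,100.9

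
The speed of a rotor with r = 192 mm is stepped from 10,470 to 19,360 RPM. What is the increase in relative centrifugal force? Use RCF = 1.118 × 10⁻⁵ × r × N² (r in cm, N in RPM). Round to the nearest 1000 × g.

57000 x g

r = 192 mm = 19.2 cm
RCF₁ = 1.118 × 10⁻⁵ × 19.2 × (10470)² = 1.118 × 10⁻⁵ × 19.2 × 109,620,900 ≈ 23,530.8 × g
RCF₂ = 1.118 × 10⁻⁵ × 19.2 × (19360)² = 1.118 × 10⁻⁵ × 19.2 × 374,809,600 ≈ 80,455.1 × g
Increase = 80,455.1 − 23,530.8 = 56,924.3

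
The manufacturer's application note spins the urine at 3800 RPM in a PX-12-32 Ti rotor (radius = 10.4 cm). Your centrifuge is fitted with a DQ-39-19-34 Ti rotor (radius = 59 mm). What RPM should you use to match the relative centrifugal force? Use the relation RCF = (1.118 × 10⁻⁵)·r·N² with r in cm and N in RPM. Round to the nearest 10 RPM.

≈ 5050 RPM

RCF_original = 1.118 × 10⁻⁵ × 10.4 × (3800)² = 1.118 × 10⁻⁵ × 10.4 × 14,440,000 ≈ 1,679 × g
Your rotor: r = 59 mm = 5.9 cm
1,679 = 1.118 × 10⁻⁵ × 5.9 × N²
N² = 1,679 / (6.5962 × 10⁻⁵) = 25,454,049
N ≈ √25,454,049 ≈ 5,045.2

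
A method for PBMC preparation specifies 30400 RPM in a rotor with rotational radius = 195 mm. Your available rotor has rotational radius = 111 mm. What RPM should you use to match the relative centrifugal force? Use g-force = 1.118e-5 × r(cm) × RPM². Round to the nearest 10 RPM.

Original rotor: r = 195 mm = 19.5 cm
RCF_original = 1.118 × 10⁻⁵ × 19.5 × (30400)² = 1.118 × 10⁻⁵ × 19.5 × 924,160,000 ≈ 201,476.1 × g
Your rotor: r = 111 mm = 11.1 cm
201,476.1 = 1.118 × 10⁻⁵ × 11.1 × N²
N² = 201,476.1 / (12.4098 × 10⁻⁵) = 1,623,524,150
N ≈ √1,623,524,150 ≈ 40,293.0

40290 RPM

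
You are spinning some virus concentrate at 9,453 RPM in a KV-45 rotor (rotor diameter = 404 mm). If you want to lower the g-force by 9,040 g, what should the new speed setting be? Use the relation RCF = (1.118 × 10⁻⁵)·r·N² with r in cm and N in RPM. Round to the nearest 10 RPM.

r = 404 mm / 2 = 202 mm = 20.2 cm
Current RCF = 1.118 × 10⁻⁵ × 20.2 × (9453)² = 1.118 × 10⁻⁵ × 20.2 × 89,359,209 ≈ 20,180.5 × g
Target RCF = 20,180.5 − 9,040 = 11,140.5 × g
N² = 11,140.5 / (22.5836 × 10⁻⁵) = 49,330,045
N ≈ √49,330,045 ≈ 7,023.5

7020 RPM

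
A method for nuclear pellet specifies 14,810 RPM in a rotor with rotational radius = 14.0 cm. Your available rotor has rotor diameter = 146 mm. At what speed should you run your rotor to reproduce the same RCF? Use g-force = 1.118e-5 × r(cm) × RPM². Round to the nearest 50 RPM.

≈ 20500 RPM

RCF_original = 1.118 × 10⁻⁵ × 14 × (14810)² = 1.118 × 10⁻⁵ × 14 × 219,336,100 ≈ 34,330.5 × g
Your rotor: r = 146 mm / 2 = 73 mm = 7.3 cm
34,330.5 = 1.118 × 10⁻⁵ × 7.3 × N²
N² = 34,330.5 / (8.1614 × 10⁻⁵) = 420,644,742
N ≈ √420,644,742 ≈ 20,509.6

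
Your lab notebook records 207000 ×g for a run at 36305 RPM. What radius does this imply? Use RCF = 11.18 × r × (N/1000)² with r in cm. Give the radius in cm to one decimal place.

r ≈ 14.0 cm

RCF = 11.18 × r × (N/1000)²
207000 = 11.18 × r × (36.305)²
r = 207000 / (11.18 × 1318.053025) = 207000 / 14735.83 ≈ 14.047 cm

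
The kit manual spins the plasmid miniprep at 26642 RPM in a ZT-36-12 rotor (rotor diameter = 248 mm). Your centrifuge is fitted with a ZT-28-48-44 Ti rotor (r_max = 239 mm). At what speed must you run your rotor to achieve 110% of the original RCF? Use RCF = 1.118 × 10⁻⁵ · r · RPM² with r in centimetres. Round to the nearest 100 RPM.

20100 RPM

Original rotor: r = 248 mm / 2 = 124 mm = 12.4 cm
RCF_original = 1.118 × 10⁻⁵ × 12.4 × (26642)² = 1.118 × 10⁻⁵ × 12.4 × 709,796,164 ≈ 98,400.5 × g
Target RCF = 1.1 × 98,400.5 ≈ 108,240.6 × g
Your rotor: r = 239 mm = 23.9 cm
108,240.6 = 1.118 × 10⁻⁵ × 23.9 × N²
N² = 108,240.6 / (26.7202 × 10⁻⁵) = 405,089,034
N ≈ √405,089,034 ≈ 20,126.8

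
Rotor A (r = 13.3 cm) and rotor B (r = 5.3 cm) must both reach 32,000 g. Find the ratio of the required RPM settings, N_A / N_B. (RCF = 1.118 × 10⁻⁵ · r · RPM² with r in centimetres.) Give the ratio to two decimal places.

At fixed RCF, N ∝ 1/√r, so N_A/N_B = √(r_B/r_A) = √(5.3/13.3) = √0.398496 = 0.6313.

0.63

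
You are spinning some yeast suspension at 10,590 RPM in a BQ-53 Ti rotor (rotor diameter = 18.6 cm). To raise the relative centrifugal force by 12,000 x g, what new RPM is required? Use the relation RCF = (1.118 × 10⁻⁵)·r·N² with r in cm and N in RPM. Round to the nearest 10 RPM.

15090 RPM

r = 18.6 / 2 = 9.3 cm
Current RCF = 1.118 × 10⁻⁵ × 9.3 × (10590)² = 1.118 × 10⁻⁵ × 9.3 × 112,148,100 ≈ 11,660.5 × g
Target RCF = 11,660.5 + 12,000 = 23,660.5 × g
N² = 23,660.5 / (10.3974 × 10⁻⁵) = 227,561,698
N ≈ √227,561,698 ≈ 15,085.1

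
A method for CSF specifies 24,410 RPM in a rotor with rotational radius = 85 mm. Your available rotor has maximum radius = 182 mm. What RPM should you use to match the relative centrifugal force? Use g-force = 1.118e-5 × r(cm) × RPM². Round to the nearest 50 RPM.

Original rotor: r = 85 mm = 8.5 cm
RCF_original = 1.118 × 10⁻⁵ × 8.5 × (24410)² = 1.118 × 10⁻⁵ × 8.5 × 595,848,100 ≈ 56,623.4 × g
Your rotor: r = 182 mm = 18.2 cm
56,623.4 = 1.118 × 10⁻⁵ × 18.2 × N²
N² = 56,623.4 / (20.3476 × 10⁻⁵) = 278,280,485
N ≈ √278,280,485 ≈ 16,681.7

16700 RPM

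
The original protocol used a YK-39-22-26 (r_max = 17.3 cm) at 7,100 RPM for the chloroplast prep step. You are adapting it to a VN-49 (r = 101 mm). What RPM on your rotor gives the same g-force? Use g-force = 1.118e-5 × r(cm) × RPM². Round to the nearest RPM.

≈ 9292 RPM

RCF_original = 1.118 × 10⁻⁵ × 17.3 × (7100)² = 1.118 × 10⁻⁵ × 17.3 × 50,410,000 ≈ 9,750 × g
Your rotor: r = 101 mm = 10.1 cm
9,750 = 1.118 × 10⁻⁵ × 10.1 × N²
N² = 9,750 / (11.2918 × 10⁻⁵) = 86,345,844
N ≈ √86,345,844 ≈ 9,292.2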